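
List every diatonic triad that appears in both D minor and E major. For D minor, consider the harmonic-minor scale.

A

Triads in D minor (harmonic minor): Dm (i), Edim (ii°), Faug (III+), Gm (iv), A (V), Bb (VI), C#dim (vii°).
Triads in E major: E (I), F#m (ii), G#m (iii), A (IV), B (V), C#m (vi), D#dim (vii°).
Shared triads with their functions: A (V in D minor, IV in E major).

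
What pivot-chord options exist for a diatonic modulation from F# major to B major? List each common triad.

Triads in F# major: F# (I), G#m (ii), A#m (iii), B (IV), C# (V), D#m (vi), E#dim (vii°).
Triads in B major: B (I), C#m (ii), D#m (iii), E (IV), F# (V), G#m (vi), A#dim (vii°).
Shared triads with their functions: F# (I in F# major, V in B major); G#m (ii in F# major, vi in B major); B (IV in F# major, I in B major); D#m (vi in F# major, iii in B major).

F#, G#m, B, D#m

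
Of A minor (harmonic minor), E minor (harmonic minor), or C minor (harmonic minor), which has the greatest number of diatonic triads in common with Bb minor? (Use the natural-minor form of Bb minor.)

Triads of Bb minor (natural minor): Bb minor (i), C diminished (ii°), Db major (III), Eb minor (iv), F minor (v), Gb major (VI), Ab major (VII).
A minor (harmonic minor) shares 0: none.
E minor (harmonic minor) shares 0: none.
C minor (harmonic minor) shares 2: Fm, Ab.
The most common triads (2) are shared with C minor.

C minor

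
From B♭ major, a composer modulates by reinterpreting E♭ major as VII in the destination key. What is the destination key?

F minor

The numeral VII denotes a major triad on scale degree 7. With E♭ on degree 7, the tonic of the new key is F.
Degree 7 carries a major triad in natural-minor keys, so the destination is F minor.
Check: the diatonic triads of F minor (natural minor) are Fm (i), Gdim (ii°), A♭ (III), B♭m (iv), Cm (v), D♭ (VI), E♭ (VII) — E♭ major is indeed VII.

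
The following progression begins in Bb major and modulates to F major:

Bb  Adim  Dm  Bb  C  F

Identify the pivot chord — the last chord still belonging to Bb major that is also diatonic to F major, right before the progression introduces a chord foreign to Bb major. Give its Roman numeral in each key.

Chords diatonic to Bb major: Bb, Cm, Dm, Eb, F, Gm, Adim.
Reading the progression, the first chord not in that set is C, so the modulation leaves Bb major there.
The chord immediately before C is Bb, which is diatonic to both keys: I in Bb major and IV in F major.

Bb — I in Bb major, IV in F major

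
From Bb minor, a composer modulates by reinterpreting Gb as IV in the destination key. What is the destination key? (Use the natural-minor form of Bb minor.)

The numeral IV denotes a major triad on scale degree 4. With Gb on degree 4, the tonic of the new key is Db.
Degree 4 carries a major triad in major keys, so the destination is Db major.
Check: the diatonic triads of Db major are Db (I), Ebm (ii), Fm (iii), Gb (IV), Ab (V), Bbm (vi), Cdim (vii°) — Gb is indeed IV.

Db major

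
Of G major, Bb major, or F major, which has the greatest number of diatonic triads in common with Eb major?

Bb major

Triads of Eb major: Eb major (I), F minor (ii), G minor (iii), Ab major (IV), Bb major (V), C minor (vi), D diminished (vii°).
G major shares 0: none.
Bb major shares 4: Eb, Gm, Bb, Cm.
F major shares 2: Gm, Bb.
The most common triads (4) are shared with Bb major.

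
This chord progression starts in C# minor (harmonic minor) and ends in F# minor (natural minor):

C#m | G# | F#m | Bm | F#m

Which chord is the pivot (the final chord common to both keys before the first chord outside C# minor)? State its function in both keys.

F#m — iv in C# minor, i in F# minor

Chords diatonic to C# minor: C#m, D#dim, Eaug, F#m, G#, A, B#dim.
Reading the progression, the first chord not in that set is Bm, so the modulation leaves C# minor there.
The chord immediately before Bm is F#m, which is diatonic to both keys: iv in C# minor and i in F# minor.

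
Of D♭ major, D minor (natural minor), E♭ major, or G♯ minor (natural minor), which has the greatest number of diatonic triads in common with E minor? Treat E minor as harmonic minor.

D minor

Triads of E minor (harmonic minor): E minor (i), F♯ diminished (ii°), G augmented (III+), A minor (iv), B major (V), C major (VI), D♯ diminished (vii°).
D♭ major shares 0: none.
D minor (natural minor) shares 2: Am, C.
E♭ major shares 0: none.
G♯ minor (natural minor) shares 1: B.
The most common triads (2) are shared with D minor.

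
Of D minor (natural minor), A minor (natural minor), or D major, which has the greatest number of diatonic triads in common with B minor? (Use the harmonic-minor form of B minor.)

Triads of B minor (harmonic minor): B minor (i), C# diminished (ii°), D augmented (III+), E minor (iv), F# major (V), G major (VI), A# diminished (vii°).
D minor (natural minor) shares 0: none.
A minor (natural minor) shares 2: Em, G.
D major shares 4: Bm, C#dim, Em, G.
The most common triads (4) are shared with D major.

D major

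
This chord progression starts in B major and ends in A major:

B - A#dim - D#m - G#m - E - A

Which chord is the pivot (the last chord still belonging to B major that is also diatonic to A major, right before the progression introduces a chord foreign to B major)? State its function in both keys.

E — IV in B major, V in A major

Chords diatonic to B major: B, C#m, D#m, E, F#, G#m, A#dim.
Reading the progression, the first chord not in that set is A, so the modulation leaves B major there.
The chord immediately before A is E, which is diatonic to both keys: IV in B major and V in A major.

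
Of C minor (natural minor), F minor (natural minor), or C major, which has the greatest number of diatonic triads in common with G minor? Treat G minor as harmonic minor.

Triads of G minor (harmonic minor): G minor (i), A diminished (ii°), B♭ augmented (III+), C minor (iv), D major (V), E♭ major (VI), F♯ diminished (vii°).
C minor (natural minor) shares 3: Gm, Cm, E♭.
F minor (natural minor) shares 2: Cm, E♭.
C major shares 0: none.
The most common triads (3) are shared with C minor.

C minor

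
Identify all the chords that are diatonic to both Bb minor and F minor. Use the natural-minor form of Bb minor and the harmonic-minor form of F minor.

Bbm, Db, Fm

Triads in Bb minor (natural minor): Bb minor (i), C diminished (ii°), Db major (III), Eb minor (iv), F minor (v), Gb major (VI), Ab major (VII).
Triads in F minor (harmonic minor): F minor (i), G diminished (ii°), Ab augmented (III+), Bb minor (iv), C major (V), Db major (VI), E diminished (vii°).
Shared triads with their functions: Bb minor (i in Bb minor, iv in F minor); Db major (III in Bb minor, VI in F minor); F minor (v in Bb minor, i in F minor).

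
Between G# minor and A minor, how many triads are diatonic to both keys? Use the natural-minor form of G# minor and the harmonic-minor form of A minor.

Diatonic triads of G# minor (natural minor): G# minor (i), A# diminished (ii°), B major (III), C# minor (iv), D# minor (v), E major (VI), F# major (VII).
Diatonic triads of A minor (harmonic minor): A minor (i), B diminished (ii°), C augmented (III+), D minor (iv), E major (V), F major (VI), G# diminished (vii°).
Matching root and quality in both lists: E major.
That gives 1 common triad.

1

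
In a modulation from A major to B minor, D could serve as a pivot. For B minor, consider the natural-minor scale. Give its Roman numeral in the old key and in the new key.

IV in A major; III in B minor

The scale of A major is A B C# D E F# G#; D is degree 4, and the triad built there (D-F#-A) is major, so it is IV.
The scale of B minor (natural minor) is B C# D E F# G A; D is degree 3, and the triad built there (D-F#-A) is major, so it is III.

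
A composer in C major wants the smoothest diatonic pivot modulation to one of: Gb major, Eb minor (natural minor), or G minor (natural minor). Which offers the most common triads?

Triads of C major: C (I), Dm (ii), Em (iii), F (IV), G (V), Am (vi), Bdim (vii°).
Gb major shares 0: none.
Eb minor (natural minor) shares 0: none.
G minor (natural minor) shares 2: Dm, F.
The most common triads (2) are shared with G minor.

G minor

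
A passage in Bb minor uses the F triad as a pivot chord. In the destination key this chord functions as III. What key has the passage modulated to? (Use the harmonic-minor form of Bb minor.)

The numeral III denotes a major triad on scale degree 3. With F on degree 3, the tonic of the new key is D.
Degree 3 carries a major triad in natural-minor keys, so the destination is D minor.
Check: the diatonic triads of D minor (natural minor) are Dm (i), Edim (ii°), F (III), Gm (iv), Am (v), Bb (VI), C (VII) — F is indeed III.

D minor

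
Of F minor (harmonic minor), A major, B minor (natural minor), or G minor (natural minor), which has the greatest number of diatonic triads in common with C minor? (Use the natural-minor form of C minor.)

G minor

Triads of C minor (natural minor): Cm (i), Ddim (ii°), E♭ (III), Fm (iv), Gm (v), A♭ (VI), B♭ (VII).
F minor (harmonic minor) shares 1: Fm.
A major shares 0: none.
B minor (natural minor) shares 0: none.
G minor (natural minor) shares 4: Cm, E♭, Gm, B♭.
The most common triads (4) are shared with G minor.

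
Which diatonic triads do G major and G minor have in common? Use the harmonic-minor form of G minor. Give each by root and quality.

Triads in G major: G major (I), A minor (ii), B minor (iii), C major (IV), D major (V), E minor (vi), F# diminished (vii°).
Triads in G minor (harmonic minor): G minor (i), A diminished (ii°), Bb augmented (III+), C minor (iv), D major (V), Eb major (VI), F# diminished (vii°).
Shared triads with their functions: D major (V in G major, V in G minor); F# diminished (vii° in G major, vii° in G minor).

D, F#dim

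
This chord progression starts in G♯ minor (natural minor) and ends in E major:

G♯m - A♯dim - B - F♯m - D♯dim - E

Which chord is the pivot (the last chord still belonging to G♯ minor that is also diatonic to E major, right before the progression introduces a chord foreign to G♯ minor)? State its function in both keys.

B — III in G♯ minor, V in E major

Chords diatonic to G♯ minor: G♯m, A♯dim, B, C♯m, D♯m, E, F♯.
Reading the progression, the first chord not in that set is F♯m, so the modulation leaves G♯ minor there.
The chord immediately before F♯m is B, which is diatonic to both keys: III in G♯ minor and V in E major.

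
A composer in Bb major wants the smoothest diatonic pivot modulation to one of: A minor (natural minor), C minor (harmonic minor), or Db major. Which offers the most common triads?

A minor

Triads of Bb major: Bb (I), Cm (ii), Dm (iii), Eb (IV), F (V), Gm (vi), Adim (vii°).
A minor (natural minor) shares 2: Dm, F.
C minor (harmonic minor) shares 1: Cm.
Db major shares 0: none.
The most common triads (2) are shared with A minor.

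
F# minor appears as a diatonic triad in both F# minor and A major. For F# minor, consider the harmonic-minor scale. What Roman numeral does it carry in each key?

The scale of F# minor (harmonic minor) is F# G# A B C# D E#; F# is degree 1, and the triad built there (F#-A-C#) is minor, so it is i.
The scale of A major is A B C# D E F# G#; F# is degree 6, and the triad built there (F#-A-C#) is minor, so it is vi.

i in F# minor; vi in A major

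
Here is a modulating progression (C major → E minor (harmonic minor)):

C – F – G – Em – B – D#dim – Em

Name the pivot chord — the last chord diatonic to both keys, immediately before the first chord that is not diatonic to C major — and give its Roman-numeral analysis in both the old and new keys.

Em — iii in C major, i in E minor

Chords diatonic to C major: C, Dm, Em, F, G, Am, Bdim.
Reading the progression, the first chord not in that set is B, so the modulation leaves C major there.
The chord immediately before B is Em, which is diatonic to both keys: iii in C major and i in E minor.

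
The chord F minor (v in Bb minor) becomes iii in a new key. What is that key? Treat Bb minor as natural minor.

The numeral iii denotes a minor triad on scale degree 3. With F on degree 3, the tonic of the new key is Db.
Degree 3 carries a minor triad in major keys, so the destination is Db major.
Check: the diatonic triads of Db major are Db (I), Ebm (ii), Fm (iii), Gb (IV), Ab (V), Bbm (vi), Cdim (vii°) — F minor is indeed iii.

Db major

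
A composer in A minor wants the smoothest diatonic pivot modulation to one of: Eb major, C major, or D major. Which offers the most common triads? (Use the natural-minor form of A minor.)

Triads of A minor (natural minor): Am (i), Bdim (ii°), C (III), Dm (iv), Em (v), F (VI), G (VII).
Eb major shares 0: none.
C major shares 7: Am, Bdim, C, Dm, Em, F, G.
D major shares 2: Em, G.
The most common triads (7) are shared with C major.

C major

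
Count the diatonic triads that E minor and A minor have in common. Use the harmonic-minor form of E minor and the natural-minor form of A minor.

3

Diatonic triads of E minor (harmonic minor): Em (i), F#dim (ii°), Gaug (III+), Am (iv), B (V), C (VI), D#dim (vii°).
Diatonic triads of A minor (natural minor): Am (i), Bdim (ii°), C (III), Dm (iv), Em (v), F (VI), G (VII).
Matching root and quality in both lists: Em, Am, C.
That gives 3 common triads.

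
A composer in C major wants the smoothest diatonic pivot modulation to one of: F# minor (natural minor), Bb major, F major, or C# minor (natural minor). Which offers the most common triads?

F major

Triads of C major: C (I), Dm (ii), Em (iii), F (IV), G (V), Am (vi), Bdim (vii°).
F# minor (natural minor) shares 0: none.
Bb major shares 2: Dm, F.
F major shares 4: C, Dm, F, Am.
C# minor (natural minor) shares 0: none.
The most common triads (4) are shared with F major.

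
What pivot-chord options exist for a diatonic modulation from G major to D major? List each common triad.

Triads in G major: G major (I), A minor (ii), B minor (iii), C major (IV), D major (V), E minor (vi), F# diminished (vii°).
Triads in D major: D major (I), E minor (ii), F# minor (iii), G major (IV), A major (V), B minor (vi), C# diminished (vii°).
Shared triads with their functions: G major (I in G major, IV in D major); B minor (iii in G major, vi in D major); D major (V in G major, I in D major); E minor (vi in G major, ii in D major).

G, Bm, D, Em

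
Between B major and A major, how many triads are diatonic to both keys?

Diatonic triads of B major: B major (I), C♯ minor (ii), D♯ minor (iii), E major (IV), F♯ major (V), G♯ minor (vi), A♯ diminished (vii°).
Diatonic triads of A major: A major (I), B minor (ii), C♯ minor (iii), D major (IV), E major (V), F♯ minor (vi), G♯ diminished (vii°).
Matching root and quality in both lists: C♯ minor, E major.
That gives 2 common triads.

2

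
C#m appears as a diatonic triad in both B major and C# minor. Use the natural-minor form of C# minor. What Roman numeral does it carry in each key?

ii in B major; i in C# minor

The scale of B major is B C# D# E F# G# A#; C# is degree 2, and the triad built there (C#-E-G#) is minor, so it is ii.
The scale of C# minor (natural minor) is C# D# E F# G# A B; C# is degree 1, and the triad built there (C#-E-G#) is minor, so it is i.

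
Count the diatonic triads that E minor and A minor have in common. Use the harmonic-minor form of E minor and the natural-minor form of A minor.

3

Diatonic triads of E minor (harmonic minor): E minor (i), F♯ diminished (ii°), G augmented (III+), A minor (iv), B major (V), C major (VI), D♯ diminished (vii°).
Diatonic triads of A minor (natural minor): A minor (i), B diminished (ii°), C major (III), D minor (iv), E minor (v), F major (VI), G major (VII).
Matching root and quality in both lists: E minor, A minor, C major.
That gives 3 common triads.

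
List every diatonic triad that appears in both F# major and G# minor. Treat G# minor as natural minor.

Triads in F# major: F# major (I), G# minor (ii), A# minor (iii), B major (IV), C# major (V), D# minor (vi), E# diminished (vii°).
Triads in G# minor (natural minor): G# minor (i), A# diminished (ii°), B major (III), C# minor (iv), D# minor (v), E major (VI), F# major (VII).
Shared triads with their functions: F# major (I in F# major, VII in G# minor); G# minor (ii in F# major, i in G# minor); B major (IV in F# major, III in G# minor); D# minor (vi in F# major, v in G# minor).

F#, G#m, B, D#m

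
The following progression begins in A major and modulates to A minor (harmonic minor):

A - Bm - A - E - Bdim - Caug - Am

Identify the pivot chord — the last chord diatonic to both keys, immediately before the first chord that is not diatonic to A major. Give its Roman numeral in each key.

Chords diatonic to A major: A, Bm, C#m, D, E, F#m, G#dim.
Reading the progression, the first chord not in that set is Bdim, so the modulation leaves A major there.
The chord immediately before Bdim is E, which is diatonic to both keys: V in A major and V in A minor.

E — V in A major, V in A minor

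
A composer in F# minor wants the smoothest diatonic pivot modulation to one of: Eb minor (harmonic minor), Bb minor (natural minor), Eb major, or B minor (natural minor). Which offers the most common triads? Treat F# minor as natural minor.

B minor

Triads of F# minor (natural minor): F# minor (i), G# diminished (ii°), A major (III), B minor (iv), C# minor (v), D major (VI), E major (VII).
Eb minor (harmonic minor) shares 0: none.
Bb minor (natural minor) shares 0: none.
Eb major shares 0: none.
B minor (natural minor) shares 4: F#m, A, Bm, D.
The most common triads (4) are shared with B minor.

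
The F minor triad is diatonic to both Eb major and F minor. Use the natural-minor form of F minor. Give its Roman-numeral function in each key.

ii in Eb major; i in F minor

The scale of Eb major is Eb F G Ab Bb C D; F is degree 2, and the triad built there (F-Ab-C) is minor, so it is ii.
The scale of F minor (natural minor) is F G Ab Bb C Db Eb; F is degree 1, and the triad built there (F-Ab-C) is minor, so it is i.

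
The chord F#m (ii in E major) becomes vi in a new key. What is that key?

A major

The numeral vi denotes a minor triad on scale degree 6. With F# on degree 6, the tonic of the new key is A.
Degree 6 carries a minor triad in major keys, so the destination is A major.
Check: the diatonic triads of A major are A (I), Bm (ii), C#m (iii), D (IV), E (V), F#m (vi), G#dim (vii°) — F#m is indeed vi.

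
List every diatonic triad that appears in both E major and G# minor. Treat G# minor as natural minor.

E, G#m, B, C#m

Triads in E major: E (I), F#m (ii), G#m (iii), A (IV), B (V), C#m (vi), D#dim (vii°).
Triads in G# minor (natural minor): G#m (i), A#dim (ii°), B (III), C#m (iv), D#m (v), E (VI), F# (VII).
Shared triads with their functions: E (I in E major, VI in G# minor); G#m (iii in E major, i in G# minor); B (V in E major, III in G# minor); C#m (vi in E major, iv in G# minor).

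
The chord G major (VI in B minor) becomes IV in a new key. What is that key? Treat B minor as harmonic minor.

D major

The numeral IV denotes a major triad on scale degree 4. With G on degree 4, the tonic of the new key is D.
Degree 4 carries a major triad in major keys, so the destination is D major.
Check: the diatonic triads of D major are D (I), Em (ii), F#m (iii), G (IV), A (V), Bm (vi), C#dim (vii°) — G major is indeed IV.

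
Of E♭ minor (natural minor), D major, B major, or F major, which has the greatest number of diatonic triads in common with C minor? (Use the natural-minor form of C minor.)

F major

Triads of C minor (natural minor): Cm (i), Ddim (ii°), E♭ (III), Fm (iv), Gm (v), A♭ (VI), B♭ (VII).
E♭ minor (natural minor) shares 0: none.
D major shares 0: none.
B major shares 0: none.
F major shares 2: Gm, B♭.
The most common triads (2) are shared with F major.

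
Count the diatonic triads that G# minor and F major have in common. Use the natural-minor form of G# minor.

0

Diatonic triads of G# minor (natural minor): G#m (i), A#dim (ii°), B (III), C#m (iv), D#m (v), E (VI), F# (VII).
Diatonic triads of F major: F (I), Gm (ii), Am (iii), Bb (IV), C (V), Dm (vi), Edim (vii°).
No triad has the same root and quality in both keys.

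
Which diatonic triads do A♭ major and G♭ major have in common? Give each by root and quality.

B♭m, D♭

Triads in A♭ major: A♭ major (I), B♭ minor (ii), C minor (iii), D♭ major (IV), E♭ major (V), F minor (vi), G diminished (vii°).
Triads in G♭ major: G♭ major (I), A♭ minor (ii), B♭ minor (iii), C♭ major (IV), D♭ major (V), E♭ minor (vi), F diminished (vii°).
Shared triads with their functions: B♭ minor (ii in A♭ major, iii in G♭ major); D♭ major (IV in A♭ major, V in G♭ major).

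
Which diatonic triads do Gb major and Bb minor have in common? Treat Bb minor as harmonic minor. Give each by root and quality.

Triads in Gb major: Gb (I), Abm (ii), Bbm (iii), Cb (IV), Db (V), Ebm (vi), Fdim (vii°).
Triads in Bb minor (harmonic minor): Bbm (i), Cdim (ii°), Dbaug (III+), Ebm (iv), F (V), Gb (VI), Adim (vii°).
Shared triads with their functions: Gb (I in Gb major, VI in Bb minor); Bbm (iii in Gb major, i in Bb minor); Ebm (vi in Gb major, iv in Bb minor).

Gb, Bbm, Ebm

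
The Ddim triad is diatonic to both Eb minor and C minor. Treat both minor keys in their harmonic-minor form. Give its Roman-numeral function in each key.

The scale of Eb minor (harmonic minor) is Eb F Gb Ab Bb Cb D; D is degree 7, and the triad built there (D-F-Ab) is diminished, so it is vii°.
The scale of C minor (harmonic minor) is C D Eb F G Ab B; D is degree 2, and the triad built there (D-F-Ab) is diminished, so it is ii°.

vii° in Eb minor; ii° in C minor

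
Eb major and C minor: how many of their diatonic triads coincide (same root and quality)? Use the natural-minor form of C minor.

Diatonic triads of Eb major: Eb major (I), F minor (ii), G minor (iii), Ab major (IV), Bb major (V), C minor (vi), D diminished (vii°).
Diatonic triads of C minor (natural minor): C minor (i), D diminished (ii°), Eb major (III), F minor (iv), G minor (v), Ab major (VI), Bb major (VII).
Matching root and quality in both lists: Eb major, F minor, G minor, Ab major, Bb major, C minor, D diminished.
That gives 7 common triads.

7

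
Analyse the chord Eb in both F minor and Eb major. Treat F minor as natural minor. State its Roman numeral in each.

The scale of F minor (natural minor) is F G Ab Bb C Db Eb; Eb is degree 7, and the triad built there (Eb-G-Bb) is major, so it is VII.
The scale of Eb major is Eb F G Ab Bb C D; Eb is degree 1, and the triad built there (Eb-G-Bb) is major, so it is I.

VII in F minor; I in Eb major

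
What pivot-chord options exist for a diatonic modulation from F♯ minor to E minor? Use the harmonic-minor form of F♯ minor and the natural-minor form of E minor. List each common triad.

Bm, D

Triads in F♯ minor (harmonic minor): F♯ minor (i), G♯ diminished (ii°), A augmented (III+), B minor (iv), C♯ major (V), D major (VI), E♯ diminished (vii°).
Triads in E minor (natural minor): E minor (i), F♯ diminished (ii°), G major (III), A minor (iv), B minor (v), C major (VI), D major (VII).
Shared triads with their functions: B minor (iv in F♯ minor, v in E minor); D major (VI in F♯ minor, VII in E minor).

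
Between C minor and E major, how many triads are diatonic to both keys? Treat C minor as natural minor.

Diatonic triads of C minor (natural minor): C minor (i), D diminished (ii°), Eb major (III), F minor (iv), G minor (v), Ab major (VI), Bb major (VII).
Diatonic triads of E major: E major (I), F# minor (ii), G# minor (iii), A major (IV), B major (V), C# minor (vi), D# diminished (vii°).
No triad has the same root and quality in both keys.

0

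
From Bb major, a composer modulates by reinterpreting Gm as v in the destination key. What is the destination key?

C minor

The numeral v denotes a minor triad on scale degree 5. With G on degree 5, the tonic of the new key is C.
Degree 5 carries a minor triad in natural-minor keys, so the destination is C minor.
Check: the diatonic triads of C minor (natural minor) are Cm (i), Ddim (ii°), Eb (III), Fm (iv), Gm (v), Ab (VI), Bb (VII) — Gm is indeed v.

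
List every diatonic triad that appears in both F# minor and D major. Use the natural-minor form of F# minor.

Triads in F# minor (natural minor): F#m (i), G#dim (ii°), A (III), Bm (iv), C#m (v), D (VI), E (VII).
Triads in D major: D (I), Em (ii), F#m (iii), G (IV), A (V), Bm (vi), C#dim (vii°).
Shared triads with their functions: F#m (i in F# minor, iii in D major); A (III in F# minor, V in D major); Bm (iv in F# minor, vi in D major); D (VI in F# minor, I in D major).

F#m, A, Bm, D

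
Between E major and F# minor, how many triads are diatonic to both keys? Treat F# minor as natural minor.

Diatonic triads of E major: E (I), F#m (ii), G#m (iii), A (IV), B (V), C#m (vi), D#dim (vii°).
Diatonic triads of F# minor (natural minor): F#m (i), G#dim (ii°), A (III), Bm (iv), C#m (v), D (VI), E (VII).
Matching root and quality in both lists: E, F#m, A, C#m.
That gives 4 common triads.

4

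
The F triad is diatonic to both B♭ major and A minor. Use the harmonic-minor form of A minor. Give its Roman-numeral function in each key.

V in B♭ major; VI in A minor

The scale of B♭ major is B♭ C D E♭ F G A; F is degree 5, and the triad built there (F-A-C) is major, so it is V.
The scale of A minor (harmonic minor) is A B C D E F G♯; F is degree 6, and the triad built there (F-A-C) is major, so it is VI.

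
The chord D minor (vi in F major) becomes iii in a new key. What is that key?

The numeral iii denotes a minor triad on scale degree 3. With D on degree 3, the tonic of the new key is Bb.
Degree 3 carries a minor triad in major keys, so the destination is Bb major.
Check: the diatonic triads of Bb major are Bb (I), Cm (ii), Dm (iii), Eb (IV), F (V), Gm (vi), Adim (vii°) — D minor is indeed iii.

Bb major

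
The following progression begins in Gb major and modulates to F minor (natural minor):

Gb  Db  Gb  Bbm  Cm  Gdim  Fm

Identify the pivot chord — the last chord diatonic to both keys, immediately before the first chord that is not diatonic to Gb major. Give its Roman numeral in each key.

Chords diatonic to Gb major: Gb, Abm, Bbm, Cb, Db, Ebm, Fdim.
Reading the progression, the first chord not in that set is Cm, so the modulation leaves Gb major there.
The chord immediately before Cm is Bbm, which is diatonic to both keys: iii in Gb major and iv in F minor.

Bbm — iii in Gb major, iv in F minor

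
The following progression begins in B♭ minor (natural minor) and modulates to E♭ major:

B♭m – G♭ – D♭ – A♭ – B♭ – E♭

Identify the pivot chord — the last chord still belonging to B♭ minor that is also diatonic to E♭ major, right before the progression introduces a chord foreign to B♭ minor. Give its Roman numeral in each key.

Chords diatonic to B♭ minor: B♭m, Cdim, D♭, E♭m, Fm, G♭, A♭.
Reading the progression, the first chord not in that set is B♭, so the modulation leaves B♭ minor there.
The chord immediately before B♭ is A♭, which is diatonic to both keys: VII in B♭ minor and IV in E♭ major.

A♭ — VII in B♭ minor, IV in E♭ major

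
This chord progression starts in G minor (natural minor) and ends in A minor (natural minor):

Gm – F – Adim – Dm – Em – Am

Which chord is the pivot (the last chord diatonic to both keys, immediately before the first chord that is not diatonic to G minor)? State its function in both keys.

Chords diatonic to G minor: Gm, Adim, Bb, Cm, Dm, Eb, F.
Reading the progression, the first chord not in that set is Em, so the modulation leaves G minor there.
The chord immediately before Em is Dm, which is diatonic to both keys: v in G minor and iv in A minor.

Dm — v in G minor, iv in A minor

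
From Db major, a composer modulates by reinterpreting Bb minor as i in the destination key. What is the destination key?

The numeral i denotes a minor triad on scale degree 1. With Bb on degree 1, the tonic of the new key is Bb.
Degree 1 carries a minor triad in minor keys, so the destination is Bb minor.
Check: the diatonic triads of Bb minor (natural minor) are Bbm (i), Cdim (ii°), Db (III), Ebm (iv), Fm (v), Gb (VI), Ab (VII) — Bb minor is indeed i.

Bb minor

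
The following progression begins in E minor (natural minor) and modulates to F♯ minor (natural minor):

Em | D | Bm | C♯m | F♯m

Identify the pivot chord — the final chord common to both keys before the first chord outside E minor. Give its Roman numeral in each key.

Chords diatonic to E minor: Em, F♯dim, G, Am, Bm, C, D.
Reading the progression, the first chord not in that set is C♯m, so the modulation leaves E minor there.
The chord immediately before C♯m is Bm, which is diatonic to both keys: v in E minor and iv in F♯ minor.

Bm — v in E minor, iv in F♯ minor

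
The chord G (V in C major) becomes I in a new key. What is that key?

G major

The numeral I denotes a major triad on scale degree 1. With G on degree 1, the tonic of the new key is G.
Degree 1 carries a major triad in major keys, so the destination is G major.
Check: the diatonic triads of G major are G (I), Am (ii), Bm (iii), C (IV), D (V), Em (vi), F#dim (vii°) — G is indeed I.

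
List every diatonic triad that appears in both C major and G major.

C, Em, G, Am

Triads in C major: C (I), Dm (ii), Em (iii), F (IV), G (V), Am (vi), Bdim (vii°).
Triads in G major: G (I), Am (ii), Bm (iii), C (IV), D (V), Em (vi), F#dim (vii°).
Shared triads with their functions: C (I in C major, IV in G major); Em (iii in C major, vi in G major); G (V in C major, I in G major); Am (vi in C major, ii in G major).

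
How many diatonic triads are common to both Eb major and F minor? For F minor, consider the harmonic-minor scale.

Diatonic triads of Eb major: Eb major (I), F minor (ii), G minor (iii), Ab major (IV), Bb major (V), C minor (vi), D diminished (vii°).
Diatonic triads of F minor (harmonic minor): F minor (i), G diminished (ii°), Ab augmented (III+), Bb minor (iv), C major (V), Db major (VI), E diminished (vii°).
Matching root and quality in both lists: F minor.
That gives 1 common triad.

1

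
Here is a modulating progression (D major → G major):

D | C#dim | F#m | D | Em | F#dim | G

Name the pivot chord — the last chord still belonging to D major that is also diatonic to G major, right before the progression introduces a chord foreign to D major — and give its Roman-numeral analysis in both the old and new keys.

Chords diatonic to D major: D, Em, F#m, G, A, Bm, C#dim.
Reading the progression, the first chord not in that set is F#dim, so the modulation leaves D major there.
The chord immediately before F#dim is Em, which is diatonic to both keys: ii in D major and vi in G major.

Em — ii in D major, vi in G major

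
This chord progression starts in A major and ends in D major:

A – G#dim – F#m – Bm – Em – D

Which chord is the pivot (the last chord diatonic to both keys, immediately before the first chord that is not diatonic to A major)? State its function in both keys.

Bm — ii in A major, vi in D major

Chords diatonic to A major: A, Bm, C#m, D, E, F#m, G#dim.
Reading the progression, the first chord not in that set is Em, so the modulation leaves A major there.
The chord immediately before Em is Bm, which is diatonic to both keys: ii in A major and vi in D major.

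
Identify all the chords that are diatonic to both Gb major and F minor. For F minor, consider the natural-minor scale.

Bbm, Db

Triads in Gb major: Gb (I), Abm (ii), Bbm (iii), Cb (IV), Db (V), Ebm (vi), Fdim (vii°).
Triads in F minor (natural minor): Fm (i), Gdim (ii°), Ab (III), Bbm (iv), Cm (v), Db (VI), Eb (VII).
Shared triads with their functions: Bbm (iii in Gb major, iv in F minor); Db (V in Gb major, VI in F minor).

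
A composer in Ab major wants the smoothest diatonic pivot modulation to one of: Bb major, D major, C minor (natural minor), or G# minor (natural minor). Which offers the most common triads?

C minor

Triads of Ab major: Ab (I), Bbm (ii), Cm (iii), Db (IV), Eb (V), Fm (vi), Gdim (vii°).
Bb major shares 2: Cm, Eb.
D major shares 0: none.
C minor (natural minor) shares 4: Ab, Cm, Eb, Fm.
G# minor (natural minor) shares 0: none.
The most common triads (4) are shared with C minor.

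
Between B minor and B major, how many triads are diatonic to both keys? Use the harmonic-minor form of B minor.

2

Diatonic triads of B minor (harmonic minor): Bm (i), C♯dim (ii°), Daug (III+), Em (iv), F♯ (V), G (VI), A♯dim (vii°).
Diatonic triads of B major: B (I), C♯m (ii), D♯m (iii), E (IV), F♯ (V), G♯m (vi), A♯dim (vii°).
Matching root and quality in both lists: F♯, A♯dim.
That gives 2 common triads.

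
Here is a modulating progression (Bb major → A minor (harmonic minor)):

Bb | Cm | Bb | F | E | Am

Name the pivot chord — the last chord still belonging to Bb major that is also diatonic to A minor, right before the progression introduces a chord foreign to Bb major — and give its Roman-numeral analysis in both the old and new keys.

Chords diatonic to Bb major: Bb, Cm, Dm, Eb, F, Gm, Adim.
Reading the progression, the first chord not in that set is E, so the modulation leaves Bb major there.
The chord immediately before E is F, which is diatonic to both keys: V in Bb major and VI in A minor.

F — V in Bb major, VI in A minor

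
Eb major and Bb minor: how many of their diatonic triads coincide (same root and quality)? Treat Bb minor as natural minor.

2

Diatonic triads of Eb major: Eb (I), Fm (ii), Gm (iii), Ab (IV), Bb (V), Cm (vi), Ddim (vii°).
Diatonic triads of Bb minor (natural minor): Bbm (i), Cdim (ii°), Db (III), Ebm (iv), Fm (v), Gb (VI), Ab (VII).
Matching root and quality in both lists: Fm, Ab.
That gives 2 common triads.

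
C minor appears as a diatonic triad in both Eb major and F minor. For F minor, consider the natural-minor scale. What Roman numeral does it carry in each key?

The scale of Eb major is Eb F G Ab Bb C D; C is degree 6, and the triad built there (C-Eb-G) is minor, so it is vi.
The scale of F minor (natural minor) is F G Ab Bb C Db Eb; C is degree 5, and the triad built there (C-Eb-G) is minor, so it is v.

vi in Eb major; v in F minor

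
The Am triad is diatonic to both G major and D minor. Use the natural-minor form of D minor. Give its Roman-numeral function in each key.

ii in G major; v in D minor

The scale of G major is G A B C D E F♯; A is degree 2, and the triad built there (A-C-E) is minor, so it is ii.
The scale of D minor (natural minor) is D E F G A B♭ C; A is degree 5, and the triad built there (A-C-E) is minor, so it is v.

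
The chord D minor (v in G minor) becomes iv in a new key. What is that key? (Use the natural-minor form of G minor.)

The numeral iv denotes a minor triad on scale degree 4. With D on degree 4, the tonic of the new key is A.
Degree 4 carries a minor triad in minor keys, so the destination is A minor.
Check: the diatonic triads of A minor (natural minor) are Am (i), Bdim (ii°), C (III), Dm (iv), Em (v), F (VI), G (VII) — D minor is indeed iv.

A minor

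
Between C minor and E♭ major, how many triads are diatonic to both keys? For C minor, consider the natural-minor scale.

Diatonic triads of C minor (natural minor): Cm (i), Ddim (ii°), E♭ (III), Fm (iv), Gm (v), A♭ (VI), B♭ (VII).
Diatonic triads of E♭ major: E♭ (I), Fm (ii), Gm (iii), A♭ (IV), B♭ (V), Cm (vi), Ddim (vii°).
Matching root and quality in both lists: Cm, Ddim, E♭, Fm, Gm, A♭, B♭.
That gives 7 common triads.

7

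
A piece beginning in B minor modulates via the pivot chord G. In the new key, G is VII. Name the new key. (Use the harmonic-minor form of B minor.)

A minor

The numeral VII denotes a major triad on scale degree 7. With G on degree 7, the tonic of the new key is A.
Degree 7 carries a major triad in natural-minor keys, so the destination is A minor.
Check: the diatonic triads of A minor (natural minor) are Am (i), Bdim (ii°), C (III), Dm (iv), Em (v), F (VI), G (VII) — G is indeed VII.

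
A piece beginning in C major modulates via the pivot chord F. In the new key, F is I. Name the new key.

F major

The numeral I denotes a major triad on scale degree 1. With F on degree 1, the tonic of the new key is F.
Degree 1 carries a major triad in major keys, so the destination is F major.
Check: the diatonic triads of F major are F (I), Gm (ii), Am (iii), B♭ (IV), C (V), Dm (vi), Edim (vii°) — F is indeed I.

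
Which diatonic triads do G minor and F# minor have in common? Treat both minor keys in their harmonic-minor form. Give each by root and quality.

D

Triads in G minor (harmonic minor): Gm (i), Adim (ii°), Bbaug (III+), Cm (iv), D (V), Eb (VI), F#dim (vii°).
Triads in F# minor (harmonic minor): F#m (i), G#dim (ii°), Aaug (III+), Bm (iv), C# (V), D (VI), E#dim (vii°).
Shared triads with their functions: D (V in G minor, VI in F# minor).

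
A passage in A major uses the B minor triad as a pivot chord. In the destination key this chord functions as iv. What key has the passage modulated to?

The numeral iv denotes a minor triad on scale degree 4. With B on degree 4, the tonic of the new key is F#.
Degree 4 carries a minor triad in minor keys, so the destination is F# minor.
Check: the diatonic triads of F# minor (natural minor) are F#m (i), G#dim (ii°), A (III), Bm (iv), C#m (v), D (VI), E (VII) — B minor is indeed iv.

F# minor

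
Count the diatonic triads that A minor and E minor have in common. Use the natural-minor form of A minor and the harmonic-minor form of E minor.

Diatonic triads of A minor (natural minor): Am (i), Bdim (ii°), C (III), Dm (iv), Em (v), F (VI), G (VII).
Diatonic triads of E minor (harmonic minor): Em (i), F♯dim (ii°), Gaug (III+), Am (iv), B (V), C (VI), D♯dim (vii°).
Matching root and quality in both lists: Am, C, Em.
That gives 3 common triads.

3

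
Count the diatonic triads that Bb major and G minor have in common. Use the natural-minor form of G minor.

Diatonic triads of Bb major: Bb (I), Cm (ii), Dm (iii), Eb (IV), F (V), Gm (vi), Adim (vii°).
Diatonic triads of G minor (natural minor): Gm (i), Adim (ii°), Bb (III), Cm (iv), Dm (v), Eb (VI), F (VII).
Matching root and quality in both lists: Bb, Cm, Dm, Eb, F, Gm, Adim.
That gives 7 common triads.

7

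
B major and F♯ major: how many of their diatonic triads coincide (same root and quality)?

4

Diatonic triads of B major: B major (I), C♯ minor (ii), D♯ minor (iii), E major (IV), F♯ major (V), G♯ minor (vi), A♯ diminished (vii°).
Diatonic triads of F♯ major: F♯ major (I), G♯ minor (ii), A♯ minor (iii), B major (IV), C♯ major (V), D♯ minor (vi), E♯ diminished (vii°).
Matching root and quality in both lists: B major, D♯ minor, F♯ major, G♯ minor.
That gives 4 common triads.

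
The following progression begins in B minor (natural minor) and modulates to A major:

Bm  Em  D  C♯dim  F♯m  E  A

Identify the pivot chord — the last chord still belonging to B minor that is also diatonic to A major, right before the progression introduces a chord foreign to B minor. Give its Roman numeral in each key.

Chords diatonic to B minor: Bm, C♯dim, D, Em, F♯m, G, A.
Reading the progression, the first chord not in that set is E, so the modulation leaves B minor there.
The chord immediately before E is F♯m, which is diatonic to both keys: v in B minor and vi in A major.

F♯m — v in B minor, vi in A major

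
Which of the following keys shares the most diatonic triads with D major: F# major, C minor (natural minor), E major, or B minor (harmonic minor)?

B minor

Triads of D major: D (I), Em (ii), F#m (iii), G (IV), A (V), Bm (vi), C#dim (vii°).
F# major shares 0: none.
C minor (natural minor) shares 0: none.
E major shares 2: F#m, A.
B minor (harmonic minor) shares 4: Em, G, Bm, C#dim.
The most common triads (4) are shared with B minor.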